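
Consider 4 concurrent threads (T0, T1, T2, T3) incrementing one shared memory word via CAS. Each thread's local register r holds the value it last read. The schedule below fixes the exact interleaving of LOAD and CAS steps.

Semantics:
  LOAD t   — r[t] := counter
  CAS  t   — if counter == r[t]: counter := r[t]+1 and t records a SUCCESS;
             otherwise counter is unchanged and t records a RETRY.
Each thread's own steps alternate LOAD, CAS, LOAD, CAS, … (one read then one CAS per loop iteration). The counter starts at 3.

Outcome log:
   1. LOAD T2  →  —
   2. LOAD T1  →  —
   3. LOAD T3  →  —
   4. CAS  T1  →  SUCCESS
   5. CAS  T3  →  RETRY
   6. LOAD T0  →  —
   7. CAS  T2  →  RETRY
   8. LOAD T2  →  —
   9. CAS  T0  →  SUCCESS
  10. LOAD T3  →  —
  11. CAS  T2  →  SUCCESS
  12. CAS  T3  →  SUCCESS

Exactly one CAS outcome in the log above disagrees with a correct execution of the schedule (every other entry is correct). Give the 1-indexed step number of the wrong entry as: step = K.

step = 11

Correct run:
1. LOAD T2 → mem=3 r[T2]=3 [LOAD]
2. LOAD T1 → mem=3 r[T1]=3 [LOAD]
3. LOAD T3 → mem=3 r[T3]=3 [LOAD]
4. CAS T1 → mem=4 r[T1]=3 [OK]
5. CAS T3 → mem=4 r[T3]=3 [RETRY]
6. LOAD T0 → mem=4 r[T0]=4 [LOAD]
7. CAS T2 → mem=4 r[T2]=3 [RETRY]
8. LOAD T2 → mem=4 r[T2]=4 [LOAD]
9. CAS T0 → mem=5 r[T0]=4 [OK]
10. LOAD T3 → mem=5 r[T3]=5 [LOAD]
11. CAS T2 → mem=5 r[T2]=4 [RETRY]
12. CAS T3 → mem=6 r[T3]=5 [OK]
Flip is step 11.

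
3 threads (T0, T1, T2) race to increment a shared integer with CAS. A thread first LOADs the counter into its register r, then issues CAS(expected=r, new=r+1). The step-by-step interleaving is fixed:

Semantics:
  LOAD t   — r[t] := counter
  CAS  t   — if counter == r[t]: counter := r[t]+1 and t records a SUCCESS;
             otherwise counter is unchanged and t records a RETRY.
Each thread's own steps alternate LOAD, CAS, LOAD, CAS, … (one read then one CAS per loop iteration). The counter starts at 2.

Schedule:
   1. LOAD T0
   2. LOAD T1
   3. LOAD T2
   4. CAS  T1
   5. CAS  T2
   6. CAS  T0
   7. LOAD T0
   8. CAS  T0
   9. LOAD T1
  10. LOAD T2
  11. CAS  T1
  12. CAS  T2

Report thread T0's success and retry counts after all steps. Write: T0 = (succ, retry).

T0 = (1, 1)

[1] T0.load  rd  (counter 2, T0.r 2)
[2] T1.load  rd  (counter 2, T1.r 2)
[3] T2.load  rd  (counter 2, T2.r 2)
[4] T1.cas  hit  (counter 3, T1.r 2)
[5] T2.cas  miss  (counter 3, T2.r 2)
[6] T0.cas  miss  (counter 3, T0.r 2)
[7] T0.load  rd  (counter 3, T0.r 3)
[8] T0.cas  hit  (counter 4, T0.r 3)
[9] T1.load  rd  (counter 4, T1.r 4)
[10] T2.load  rd  (counter 4, T2.r 4)
[11] T1.cas  hit  (counter 5, T1.r 4)
[12] T2.cas  miss  (counter 5, T2.r 4)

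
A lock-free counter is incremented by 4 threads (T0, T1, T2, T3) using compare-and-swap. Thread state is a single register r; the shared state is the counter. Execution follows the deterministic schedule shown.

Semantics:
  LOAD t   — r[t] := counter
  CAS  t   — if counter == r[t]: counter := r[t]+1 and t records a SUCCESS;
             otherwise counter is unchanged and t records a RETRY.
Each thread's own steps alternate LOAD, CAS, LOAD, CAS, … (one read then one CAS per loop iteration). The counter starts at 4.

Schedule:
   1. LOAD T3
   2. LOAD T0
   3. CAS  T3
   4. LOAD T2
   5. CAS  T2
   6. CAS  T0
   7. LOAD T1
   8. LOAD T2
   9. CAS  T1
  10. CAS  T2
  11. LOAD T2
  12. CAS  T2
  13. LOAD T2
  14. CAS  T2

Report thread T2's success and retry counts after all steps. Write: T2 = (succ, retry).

T2 = (3, 1)

step 1: T3 LOAD ⇒ load; ctr=4 reg=4
step 2: T0 LOAD ⇒ load; ctr=4 reg=4
step 3: T3 CAS ⇒ ok; ctr=5 reg=4
step 4: T2 LOAD ⇒ load; ctr=5 reg=5
step 5: T2 CAS ⇒ ok; ctr=6 reg=5
step 6: T0 CAS ⇒ retry; ctr=6 reg=4
step 7: T1 LOAD ⇒ load; ctr=6 reg=6
step 8: T2 LOAD ⇒ load; ctr=6 reg=6
step 9: T1 CAS ⇒ ok; ctr=7 reg=6
step 10: T2 CAS ⇒ retry; ctr=7 reg=6
step 11: T2 LOAD ⇒ load; ctr=7 reg=7
step 12: T2 CAS ⇒ ok; ctr=8 reg=7
step 13: T2 LOAD ⇒ load; ctr=8 reg=8
step 14: T2 CAS ⇒ ok; ctr=9 reg=8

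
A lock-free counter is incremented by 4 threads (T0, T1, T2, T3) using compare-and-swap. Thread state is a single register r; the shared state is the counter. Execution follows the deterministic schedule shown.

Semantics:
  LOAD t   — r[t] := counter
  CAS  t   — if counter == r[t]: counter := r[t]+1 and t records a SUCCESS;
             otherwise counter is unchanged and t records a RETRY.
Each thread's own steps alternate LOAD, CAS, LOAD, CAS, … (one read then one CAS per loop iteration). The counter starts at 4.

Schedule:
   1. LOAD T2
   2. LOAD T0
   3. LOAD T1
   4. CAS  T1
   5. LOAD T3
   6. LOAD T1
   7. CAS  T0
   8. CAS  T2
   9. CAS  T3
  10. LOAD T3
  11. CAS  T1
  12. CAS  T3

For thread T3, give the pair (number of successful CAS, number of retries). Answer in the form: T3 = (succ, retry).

1. LOAD T2 → mem=4 r[T2]=4 [LOAD]
2. LOAD T0 → mem=4 r[T0]=4 [LOAD]
3. LOAD T1 → mem=4 r[T1]=4 [LOAD]
4. CAS T1 → mem=5 r[T1]=4 [OK]
5. LOAD T3 → mem=5 r[T3]=5 [LOAD]
6. LOAD T1 → mem=5 r[T1]=5 [LOAD]
7. CAS T0 → mem=5 r[T0]=4 [RETRY]
8. CAS T2 → mem=5 r[T2]=4 [RETRY]
9. CAS T3 → mem=6 r[T3]=5 [OK]
10. LOAD T3 → mem=6 r[T3]=6 [LOAD]
11. CAS T1 → mem=6 r[T1]=5 [RETRY]
12. CAS T3 → mem=7 r[T3]=6 [OK]

T3 = (2, 0)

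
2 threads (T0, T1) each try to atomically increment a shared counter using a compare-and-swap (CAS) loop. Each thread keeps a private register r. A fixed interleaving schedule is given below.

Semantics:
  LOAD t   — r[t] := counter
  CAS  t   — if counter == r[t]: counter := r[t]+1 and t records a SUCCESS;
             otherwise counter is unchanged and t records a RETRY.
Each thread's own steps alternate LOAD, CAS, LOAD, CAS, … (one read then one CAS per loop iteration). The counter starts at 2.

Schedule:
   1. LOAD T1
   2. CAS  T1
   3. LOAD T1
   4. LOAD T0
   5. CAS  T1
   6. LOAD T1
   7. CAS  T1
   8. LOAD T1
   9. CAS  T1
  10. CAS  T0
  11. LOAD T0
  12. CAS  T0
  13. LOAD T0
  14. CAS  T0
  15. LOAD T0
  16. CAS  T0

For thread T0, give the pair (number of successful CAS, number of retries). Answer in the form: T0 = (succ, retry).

T0 = (3, 1)

T1 LOAD — after: cnt=2, r=2 — load
T1 CAS — after: cnt=3, r=2 — ok
T1 LOAD — after: cnt=3, r=3 — load
T0 LOAD — after: cnt=3, r=3 — load
T1 CAS — after: cnt=4, r=3 — ok
T1 LOAD — after: cnt=4, r=4 — load
T1 CAS — after: cnt=5, r=4 — ok
T1 LOAD — after: cnt=5, r=5 — load
T1 CAS — after: cnt=6, r=5 — ok
T0 CAS — after: cnt=6, r=3 — retry
T0 LOAD — after: cnt=6, r=6 — load
T0 CAS — after: cnt=7, r=6 — ok
T0 LOAD — after: cnt=7, r=7 — load
T0 CAS — after: cnt=8, r=7 — ok
T0 LOAD — after: cnt=8, r=8 — load
T0 CAS — after: cnt=9, r=8 — ok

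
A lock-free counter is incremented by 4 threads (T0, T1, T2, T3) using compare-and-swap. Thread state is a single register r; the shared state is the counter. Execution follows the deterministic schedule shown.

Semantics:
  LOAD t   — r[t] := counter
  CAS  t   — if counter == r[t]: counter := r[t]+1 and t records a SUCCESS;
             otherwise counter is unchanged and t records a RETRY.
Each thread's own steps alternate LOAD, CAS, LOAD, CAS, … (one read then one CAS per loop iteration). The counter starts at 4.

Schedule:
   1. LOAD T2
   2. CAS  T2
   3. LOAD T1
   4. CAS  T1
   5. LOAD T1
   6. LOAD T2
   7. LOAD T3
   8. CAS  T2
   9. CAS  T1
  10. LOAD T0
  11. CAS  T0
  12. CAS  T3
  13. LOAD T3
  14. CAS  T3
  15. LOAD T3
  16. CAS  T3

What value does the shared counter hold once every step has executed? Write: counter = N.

counter = 10

1. LOAD T2 → mem=4 r[T2]=4 [LOAD]
2. CAS T2 → mem=5 r[T2]=4 [OK]
3. LOAD T1 → mem=5 r[T1]=5 [LOAD]
4. CAS T1 → mem=6 r[T1]=5 [OK]
5. LOAD T1 → mem=6 r[T1]=6 [LOAD]
6. LOAD T2 → mem=6 r[T2]=6 [LOAD]
7. LOAD T3 → mem=6 r[T3]=6 [LOAD]
8. CAS T2 → mem=7 r[T2]=6 [OK]
9. CAS T1 → mem=7 r[T1]=6 [RETRY]
10. LOAD T0 → mem=7 r[T0]=7 [LOAD]
11. CAS T0 → mem=8 r[T0]=7 [OK]
12. CAS T3 → mem=8 r[T3]=6 [RETRY]
13. LOAD T3 → mem=8 r[T3]=8 [LOAD]
14. CAS T3 → mem=9 r[T3]=8 [OK]
15. LOAD T3 → mem=9 r[T3]=9 [LOAD]
16. CAS T3 → mem=10 r[T3]=9 [OK]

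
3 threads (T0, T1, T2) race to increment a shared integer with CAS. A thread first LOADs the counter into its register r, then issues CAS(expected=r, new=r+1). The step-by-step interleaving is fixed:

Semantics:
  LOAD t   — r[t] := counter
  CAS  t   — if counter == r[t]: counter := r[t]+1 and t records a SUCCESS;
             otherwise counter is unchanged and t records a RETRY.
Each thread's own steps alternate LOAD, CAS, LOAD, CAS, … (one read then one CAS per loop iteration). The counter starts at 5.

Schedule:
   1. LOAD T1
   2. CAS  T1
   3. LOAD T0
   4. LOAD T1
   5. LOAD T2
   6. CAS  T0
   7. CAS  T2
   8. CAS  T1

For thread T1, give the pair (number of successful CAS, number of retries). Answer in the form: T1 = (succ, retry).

   1) LOAD T1:  M=5  r_T1=5
   2) CAS  T1:  M=6  r_T1=5 ✓
   3) LOAD T0:  M=6  r_T0=6
   4) LOAD T1:  M=6  r_T1=6
   5) LOAD T2:  M=6  r_T2=6
   6) CAS  T0:  M=7  r_T0=6 ✓
   7) CAS  T2:  M=7  r_T2=6 ✗
   8) CAS  T1:  M=7  r_T1=6 ✗

T1 = (1, 1)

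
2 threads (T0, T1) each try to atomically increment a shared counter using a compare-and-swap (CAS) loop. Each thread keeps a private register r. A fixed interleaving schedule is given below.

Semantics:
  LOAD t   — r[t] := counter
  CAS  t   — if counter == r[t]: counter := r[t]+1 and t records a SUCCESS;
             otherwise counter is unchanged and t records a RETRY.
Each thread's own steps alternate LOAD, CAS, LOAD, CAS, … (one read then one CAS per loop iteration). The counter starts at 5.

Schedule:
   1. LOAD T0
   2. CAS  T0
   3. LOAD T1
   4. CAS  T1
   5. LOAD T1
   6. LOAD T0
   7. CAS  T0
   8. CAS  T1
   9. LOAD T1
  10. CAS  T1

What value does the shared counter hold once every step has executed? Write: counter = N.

   1) LOAD T0:  M=5  r_T0=5
   2) CAS  T0:  M=6  r_T0=5 ✓
   3) LOAD T1:  M=6  r_T1=6
   4) CAS  T1:  M=7  r_T1=6 ✓
   5) LOAD T1:  M=7  r_T1=7
   6) LOAD T0:  M=7  r_T0=7
   7) CAS  T0:  M=8  r_T0=7 ✓
   8) CAS  T1:  M=8  r_T1=7 ✗
   9) LOAD T1:  M=8  r_T1=8
  10) CAS  T1:  M=9  r_T1=8 ✓

counter = 9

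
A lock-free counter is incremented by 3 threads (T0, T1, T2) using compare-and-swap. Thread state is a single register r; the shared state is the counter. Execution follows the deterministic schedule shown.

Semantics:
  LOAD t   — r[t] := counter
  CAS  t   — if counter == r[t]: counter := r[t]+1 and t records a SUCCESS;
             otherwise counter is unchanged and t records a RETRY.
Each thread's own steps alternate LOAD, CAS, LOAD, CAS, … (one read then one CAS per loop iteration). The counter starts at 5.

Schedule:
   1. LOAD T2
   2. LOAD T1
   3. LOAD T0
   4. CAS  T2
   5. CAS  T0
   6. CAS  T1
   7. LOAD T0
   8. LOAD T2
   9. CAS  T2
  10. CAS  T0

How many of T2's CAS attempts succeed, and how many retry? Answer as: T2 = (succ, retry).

step 1: T2 LOAD ⇒ load; ctr=5 reg=5
step 2: T1 LOAD ⇒ load; ctr=5 reg=5
step 3: T0 LOAD ⇒ load; ctr=5 reg=5
step 4: T2 CAS ⇒ ok; ctr=6 reg=5
step 5: T0 CAS ⇒ retry; ctr=6 reg=5
step 6: T1 CAS ⇒ retry; ctr=6 reg=5
step 7: T0 LOAD ⇒ load; ctr=6 reg=6
step 8: T2 LOAD ⇒ load; ctr=6 reg=6
step 9: T2 CAS ⇒ ok; ctr=7 reg=6
step 10: T0 CAS ⇒ retry; ctr=7 reg=6

T2 = (2, 0)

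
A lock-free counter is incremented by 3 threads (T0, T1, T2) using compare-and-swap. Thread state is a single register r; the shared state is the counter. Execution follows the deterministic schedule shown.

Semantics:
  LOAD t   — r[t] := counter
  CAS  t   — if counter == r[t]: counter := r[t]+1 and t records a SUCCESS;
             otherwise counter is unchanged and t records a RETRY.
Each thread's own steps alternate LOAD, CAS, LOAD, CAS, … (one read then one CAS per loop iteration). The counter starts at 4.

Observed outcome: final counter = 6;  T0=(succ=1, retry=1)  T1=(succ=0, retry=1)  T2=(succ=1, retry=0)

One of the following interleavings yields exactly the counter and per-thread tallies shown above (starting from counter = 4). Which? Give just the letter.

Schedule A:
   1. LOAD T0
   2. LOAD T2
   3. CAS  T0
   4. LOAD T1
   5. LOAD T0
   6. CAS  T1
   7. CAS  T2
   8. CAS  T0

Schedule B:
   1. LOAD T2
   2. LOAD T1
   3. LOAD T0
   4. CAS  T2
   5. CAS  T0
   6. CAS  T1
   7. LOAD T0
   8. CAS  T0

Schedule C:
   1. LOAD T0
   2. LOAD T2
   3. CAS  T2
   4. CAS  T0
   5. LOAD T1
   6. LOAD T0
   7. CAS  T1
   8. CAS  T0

B

Tracing schedule B:
step 1: T2 LOAD ⇒ load; ctr=4 reg=4
step 2: T1 LOAD ⇒ load; ctr=4 reg=4
step 3: T0 LOAD ⇒ load; ctr=4 reg=4
step 4: T2 CAS ⇒ ok; ctr=5 reg=4
step 5: T0 CAS ⇒ retry; ctr=5 reg=4
step 6: T1 CAS ⇒ retry; ctr=5 reg=4
step 7: T0 LOAD ⇒ load; ctr=5 reg=5
step 8: T0 CAS ⇒ ok; ctr=6 reg=5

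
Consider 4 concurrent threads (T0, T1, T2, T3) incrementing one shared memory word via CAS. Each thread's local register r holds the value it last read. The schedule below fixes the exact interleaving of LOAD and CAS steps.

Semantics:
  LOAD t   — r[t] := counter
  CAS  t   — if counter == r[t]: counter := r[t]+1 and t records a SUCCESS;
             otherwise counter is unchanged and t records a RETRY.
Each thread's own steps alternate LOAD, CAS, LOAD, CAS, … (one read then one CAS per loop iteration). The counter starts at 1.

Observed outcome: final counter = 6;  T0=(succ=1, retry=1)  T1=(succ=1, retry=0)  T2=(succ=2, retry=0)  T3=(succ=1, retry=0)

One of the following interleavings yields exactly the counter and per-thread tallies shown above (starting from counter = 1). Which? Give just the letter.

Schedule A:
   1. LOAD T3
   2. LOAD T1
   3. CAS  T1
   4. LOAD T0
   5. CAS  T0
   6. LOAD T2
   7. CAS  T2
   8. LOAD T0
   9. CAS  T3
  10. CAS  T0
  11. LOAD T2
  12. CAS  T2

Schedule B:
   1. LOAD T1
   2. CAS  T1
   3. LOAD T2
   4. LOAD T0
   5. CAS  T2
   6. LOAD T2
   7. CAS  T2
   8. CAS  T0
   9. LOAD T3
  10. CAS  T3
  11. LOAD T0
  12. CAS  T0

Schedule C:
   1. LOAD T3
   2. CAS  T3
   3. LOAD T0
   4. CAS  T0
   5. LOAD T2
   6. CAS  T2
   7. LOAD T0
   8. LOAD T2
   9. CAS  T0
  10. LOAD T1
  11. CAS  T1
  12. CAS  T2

Run B:
#1 T1 reads 1
#2 T1 CAS(1→2) writes; counter now 2
#3 T2 reads 2
#4 T0 reads 2
#5 T2 CAS(2→3) writes; counter now 3
#6 T2 reads 3
#7 T2 CAS(3→4) writes; counter now 4
#8 T0 CAS(2→3) fails; counter now 4
#9 T3 reads 4
#10 T3 CAS(4→5) writes; counter now 5
#11 T0 reads 5
#12 T0 CAS(5→6) writes; counter now 6

B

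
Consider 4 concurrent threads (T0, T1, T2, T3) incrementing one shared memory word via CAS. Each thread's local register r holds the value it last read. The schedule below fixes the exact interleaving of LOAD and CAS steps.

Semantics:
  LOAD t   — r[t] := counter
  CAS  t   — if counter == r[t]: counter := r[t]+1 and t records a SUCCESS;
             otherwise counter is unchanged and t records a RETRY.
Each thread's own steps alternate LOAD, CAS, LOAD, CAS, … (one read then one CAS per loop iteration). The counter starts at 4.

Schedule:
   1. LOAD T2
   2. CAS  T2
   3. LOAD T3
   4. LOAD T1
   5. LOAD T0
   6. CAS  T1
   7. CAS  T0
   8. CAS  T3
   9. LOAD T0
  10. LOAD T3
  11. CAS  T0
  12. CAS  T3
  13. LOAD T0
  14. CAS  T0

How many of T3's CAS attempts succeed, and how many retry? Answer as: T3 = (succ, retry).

   1) LOAD T2:  M=4  r_T2=4
   2) CAS  T2:  M=5  r_T2=4 ✓
   3) LOAD T3:  M=5  r_T3=5
   4) LOAD T1:  M=5  r_T1=5
   5) LOAD T0:  M=5  r_T0=5
   6) CAS  T1:  M=6  r_T1=5 ✓
   7) CAS  T0:  M=6  r_T0=5 ✗
   8) CAS  T3:  M=6  r_T3=5 ✗
   9) LOAD T0:  M=6  r_T0=6
  10) LOAD T3:  M=6  r_T3=6
  11) CAS  T0:  M=7  r_T0=6 ✓
  12) CAS  T3:  M=7  r_T3=6 ✗
  13) LOAD T0:  M=7  r_T0=7
  14) CAS  T0:  M=8  r_T0=7 ✓

T3 = (0, 2)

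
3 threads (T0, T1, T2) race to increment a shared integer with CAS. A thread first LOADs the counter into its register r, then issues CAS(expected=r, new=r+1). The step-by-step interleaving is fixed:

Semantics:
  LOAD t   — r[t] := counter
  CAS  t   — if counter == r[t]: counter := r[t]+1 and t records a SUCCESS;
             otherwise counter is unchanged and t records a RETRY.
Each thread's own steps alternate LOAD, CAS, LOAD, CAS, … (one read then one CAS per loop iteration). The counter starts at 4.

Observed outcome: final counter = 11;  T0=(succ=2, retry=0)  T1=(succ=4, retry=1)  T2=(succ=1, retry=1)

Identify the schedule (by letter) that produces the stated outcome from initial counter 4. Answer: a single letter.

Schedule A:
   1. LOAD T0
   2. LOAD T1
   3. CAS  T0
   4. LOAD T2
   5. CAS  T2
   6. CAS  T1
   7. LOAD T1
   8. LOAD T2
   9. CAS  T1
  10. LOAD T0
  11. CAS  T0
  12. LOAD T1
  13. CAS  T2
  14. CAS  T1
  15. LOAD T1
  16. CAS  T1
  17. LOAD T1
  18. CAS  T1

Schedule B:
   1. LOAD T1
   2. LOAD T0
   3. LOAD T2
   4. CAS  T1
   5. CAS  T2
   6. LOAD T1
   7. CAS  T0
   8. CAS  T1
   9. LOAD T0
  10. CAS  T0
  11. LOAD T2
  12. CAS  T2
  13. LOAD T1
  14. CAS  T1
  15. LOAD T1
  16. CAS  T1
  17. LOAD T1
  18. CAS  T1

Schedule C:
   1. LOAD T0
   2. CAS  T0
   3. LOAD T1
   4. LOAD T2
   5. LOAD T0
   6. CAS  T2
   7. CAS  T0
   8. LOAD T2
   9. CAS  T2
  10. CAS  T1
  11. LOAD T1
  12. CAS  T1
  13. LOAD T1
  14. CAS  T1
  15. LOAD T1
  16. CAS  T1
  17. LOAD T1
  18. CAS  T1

A

Simulating candidate A:
1. LOAD T0 → mem=4 r[T0]=4 [LOAD]
2. LOAD T1 → mem=4 r[T1]=4 [LOAD]
3. CAS T0 → mem=5 r[T0]=4 [OK]
4. LOAD T2 → mem=5 r[T2]=5 [LOAD]
5. CAS T2 → mem=6 r[T2]=5 [OK]
6. CAS T1 → mem=6 r[T1]=4 [RETRY]
7. LOAD T1 → mem=6 r[T1]=6 [LOAD]
8. LOAD T2 → mem=6 r[T2]=6 [LOAD]
9. CAS T1 → mem=7 r[T1]=6 [OK]
10. LOAD T0 → mem=7 r[T0]=7 [LOAD]
11. CAS T0 → mem=8 r[T0]=7 [OK]
12. LOAD T1 → mem=8 r[T1]=8 [LOAD]
13. CAS T2 → mem=8 r[T2]=6 [RETRY]
14. CAS T1 → mem=9 r[T1]=8 [OK]
15. LOAD T1 → mem=9 r[T1]=9 [LOAD]
16. CAS T1 → mem=10 r[T1]=9 [OK]
17. LOAD T1 → mem=10 r[T1]=10 [LOAD]
18. CAS T1 → mem=11 r[T1]=10 [OK]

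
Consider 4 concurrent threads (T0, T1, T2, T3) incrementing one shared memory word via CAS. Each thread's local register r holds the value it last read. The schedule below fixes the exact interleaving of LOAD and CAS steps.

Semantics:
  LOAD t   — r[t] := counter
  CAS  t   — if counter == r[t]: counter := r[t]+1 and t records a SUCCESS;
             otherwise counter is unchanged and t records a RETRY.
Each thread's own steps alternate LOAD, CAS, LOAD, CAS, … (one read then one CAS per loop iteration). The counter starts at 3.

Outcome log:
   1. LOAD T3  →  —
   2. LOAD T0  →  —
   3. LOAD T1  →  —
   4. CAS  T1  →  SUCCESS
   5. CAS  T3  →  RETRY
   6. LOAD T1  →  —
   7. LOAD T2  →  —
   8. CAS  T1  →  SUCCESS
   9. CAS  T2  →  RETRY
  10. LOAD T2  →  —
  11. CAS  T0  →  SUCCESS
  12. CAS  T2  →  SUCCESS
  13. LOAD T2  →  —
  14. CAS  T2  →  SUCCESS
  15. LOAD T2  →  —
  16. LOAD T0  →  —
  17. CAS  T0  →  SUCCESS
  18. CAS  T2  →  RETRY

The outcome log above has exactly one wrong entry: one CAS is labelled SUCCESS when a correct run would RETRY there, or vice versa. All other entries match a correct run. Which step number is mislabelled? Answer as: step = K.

Re-executing:
[1] T3.load  rd  (counter 3, T3.r 3)
[2] T0.load  rd  (counter 3, T0.r 3)
[3] T1.load  rd  (counter 3, T1.r 3)
[4] T1.cas  hit  (counter 4, T1.r 3)
[5] T3.cas  miss  (counter 4, T3.r 3)
[6] T1.load  rd  (counter 4, T1.r 4)
[7] T2.load  rd  (counter 4, T2.r 4)
[8] T1.cas  hit  (counter 5, T1.r 4)
[9] T2.cas  miss  (counter 5, T2.r 4)
[10] T2.load  rd  (counter 5, T2.r 5)
[11] T0.cas  miss  (counter 5, T0.r 3)
[12] T2.cas  hit  (counter 6, T2.r 5)
[13] T2.load  rd  (counter 6, T2.r 6)
[14] T2.cas  hit  (counter 7, T2.r 6)
[15] T2.load  rd  (counter 7, T2.r 7)
[16] T0.load  rd  (counter 7, T0.r 7)
[17] T0.cas  hit  (counter 8, T0.r 7)
[18] T2.cas  miss  (counter 8, T2.r 7)
Mismatch at 11.

step = 11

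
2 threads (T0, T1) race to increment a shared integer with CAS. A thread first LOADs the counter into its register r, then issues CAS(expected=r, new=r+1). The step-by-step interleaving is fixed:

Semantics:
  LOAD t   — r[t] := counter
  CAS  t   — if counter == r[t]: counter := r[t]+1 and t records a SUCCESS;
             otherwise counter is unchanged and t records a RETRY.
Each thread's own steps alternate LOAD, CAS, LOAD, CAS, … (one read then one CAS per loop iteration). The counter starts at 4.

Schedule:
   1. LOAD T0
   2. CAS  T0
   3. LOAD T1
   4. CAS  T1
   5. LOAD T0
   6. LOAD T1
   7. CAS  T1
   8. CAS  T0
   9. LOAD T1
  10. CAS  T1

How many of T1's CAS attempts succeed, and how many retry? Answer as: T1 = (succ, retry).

T1 = (3, 0)

step 1: T0 LOAD ⇒ load; ctr=4 reg=4
step 2: T0 CAS ⇒ ok; ctr=5 reg=4
step 3: T1 LOAD ⇒ load; ctr=5 reg=5
step 4: T1 CAS ⇒ ok; ctr=6 reg=5
step 5: T0 LOAD ⇒ load; ctr=6 reg=6
step 6: T1 LOAD ⇒ load; ctr=6 reg=6
step 7: T1 CAS ⇒ ok; ctr=7 reg=6
step 8: T0 CAS ⇒ retry; ctr=7 reg=6
step 9: T1 LOAD ⇒ load; ctr=7 reg=7
step 10: T1 CAS ⇒ ok; ctr=8 reg=7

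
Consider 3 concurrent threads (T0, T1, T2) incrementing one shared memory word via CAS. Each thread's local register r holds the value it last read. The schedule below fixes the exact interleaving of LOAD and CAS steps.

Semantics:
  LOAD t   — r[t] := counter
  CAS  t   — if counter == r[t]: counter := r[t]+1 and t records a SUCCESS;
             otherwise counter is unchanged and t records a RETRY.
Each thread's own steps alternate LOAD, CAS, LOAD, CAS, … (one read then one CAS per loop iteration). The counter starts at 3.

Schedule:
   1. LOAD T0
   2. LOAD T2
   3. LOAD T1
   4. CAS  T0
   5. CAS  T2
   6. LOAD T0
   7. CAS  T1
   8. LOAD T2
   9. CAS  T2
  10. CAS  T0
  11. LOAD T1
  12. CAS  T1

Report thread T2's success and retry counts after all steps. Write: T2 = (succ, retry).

T2 = (1, 1)

T0 LOAD — after: cnt=3, r=3 — load
T2 LOAD — after: cnt=3, r=3 — load
T1 LOAD — after: cnt=3, r=3 — load
T0 CAS — after: cnt=4, r=3 — ok
T2 CAS — after: cnt=4, r=3 — retry
T0 LOAD — after: cnt=4, r=4 — load
T1 CAS — after: cnt=4, r=3 — retry
T2 LOAD — after: cnt=4, r=4 — load
T2 CAS — after: cnt=5, r=4 — ok
T0 CAS — after: cnt=5, r=4 — retry
T1 LOAD — after: cnt=5, r=5 — load
T1 CAS — after: cnt=6, r=5 — ok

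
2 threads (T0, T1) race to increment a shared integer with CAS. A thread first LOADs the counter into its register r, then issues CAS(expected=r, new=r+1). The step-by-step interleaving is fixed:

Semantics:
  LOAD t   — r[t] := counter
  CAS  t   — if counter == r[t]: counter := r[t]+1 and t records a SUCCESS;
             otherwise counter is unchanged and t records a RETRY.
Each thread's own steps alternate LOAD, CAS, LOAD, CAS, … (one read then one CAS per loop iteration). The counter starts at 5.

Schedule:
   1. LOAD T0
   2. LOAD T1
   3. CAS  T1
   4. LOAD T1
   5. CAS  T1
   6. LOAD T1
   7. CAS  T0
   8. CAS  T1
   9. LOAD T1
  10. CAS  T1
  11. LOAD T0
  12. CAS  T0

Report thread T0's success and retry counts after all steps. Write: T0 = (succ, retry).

T0 = (1, 1)

#1 T0 reads 5
#2 T1 reads 5
#3 T1 CAS(5→6) writes; counter now 6
#4 T1 reads 6
#5 T1 CAS(6→7) writes; counter now 7
#6 T1 reads 7
#7 T0 CAS(5→6) fails; counter now 7
#8 T1 CAS(7→8) writes; counter now 8
#9 T1 reads 8
#10 T1 CAS(8→9) writes; counter now 9
#11 T0 reads 9
#12 T0 CAS(9→10) writes; counter now 10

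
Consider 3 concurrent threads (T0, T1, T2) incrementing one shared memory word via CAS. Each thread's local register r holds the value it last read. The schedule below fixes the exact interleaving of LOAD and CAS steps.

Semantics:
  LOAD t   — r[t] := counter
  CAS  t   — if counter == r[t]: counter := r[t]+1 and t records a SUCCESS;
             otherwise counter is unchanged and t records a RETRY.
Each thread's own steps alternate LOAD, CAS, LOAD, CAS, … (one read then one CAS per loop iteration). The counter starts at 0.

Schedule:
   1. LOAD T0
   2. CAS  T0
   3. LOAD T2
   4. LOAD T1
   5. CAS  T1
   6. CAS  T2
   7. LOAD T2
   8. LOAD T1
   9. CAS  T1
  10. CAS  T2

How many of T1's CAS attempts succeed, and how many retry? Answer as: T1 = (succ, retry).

T1 = (2, 0)

T0 LOAD — after: cnt=0, r=0 — load
T0 CAS — after: cnt=1, r=0 — ok
T2 LOAD — after: cnt=1, r=1 — load
T1 LOAD — after: cnt=1, r=1 — load
T1 CAS — after: cnt=2, r=1 — ok
T2 CAS — after: cnt=2, r=1 — retry
T2 LOAD — after: cnt=2, r=2 — load
T1 LOAD — after: cnt=2, r=2 — load
T1 CAS — after: cnt=3, r=2 — ok
T2 CAS — after: cnt=3, r=2 — retry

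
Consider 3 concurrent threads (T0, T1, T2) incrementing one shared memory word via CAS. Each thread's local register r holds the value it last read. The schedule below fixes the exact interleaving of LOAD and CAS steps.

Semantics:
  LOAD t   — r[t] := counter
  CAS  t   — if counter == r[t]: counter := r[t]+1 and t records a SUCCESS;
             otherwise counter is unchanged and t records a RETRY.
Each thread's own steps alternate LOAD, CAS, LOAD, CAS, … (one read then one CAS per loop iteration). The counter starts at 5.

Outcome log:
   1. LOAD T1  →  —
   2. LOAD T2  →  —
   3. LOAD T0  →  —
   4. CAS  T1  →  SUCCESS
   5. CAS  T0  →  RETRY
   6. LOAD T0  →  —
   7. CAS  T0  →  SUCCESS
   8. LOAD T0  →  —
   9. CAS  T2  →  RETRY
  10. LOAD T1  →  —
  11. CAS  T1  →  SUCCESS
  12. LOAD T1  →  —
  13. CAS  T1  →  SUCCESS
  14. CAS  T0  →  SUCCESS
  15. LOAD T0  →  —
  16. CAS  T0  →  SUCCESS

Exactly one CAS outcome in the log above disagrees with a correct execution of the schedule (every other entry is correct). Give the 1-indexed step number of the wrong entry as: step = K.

Correct run:
[1] T1.load  rd  (counter 5, T1.r 5)
[2] T2.load  rd  (counter 5, T2.r 5)
[3] T0.load  rd  (counter 5, T0.r 5)
[4] T1.cas  hit  (counter 6, T1.r 5)
[5] T0.cas  miss  (counter 6, T0.r 5)
[6] T0.load  rd  (counter 6, T0.r 6)
[7] T0.cas  hit  (counter 7, T0.r 6)
[8] T0.load  rd  (counter 7, T0.r 7)
[9] T2.cas  miss  (counter 7, T2.r 5)
[10] T1.load  rd  (counter 7, T1.r 7)
[11] T1.cas  hit  (counter 8, T1.r 7)
[12] T1.load  rd  (counter 8, T1.r 8)
[13] T1.cas  hit  (counter 9, T1.r 8)
[14] T0.cas  miss  (counter 9, T0.r 7)
[15] T0.load  rd  (counter 9, T0.r 9)
[16] T0.cas  hit  (counter 10, T0.r 9)
Flip is step 14.

step = 14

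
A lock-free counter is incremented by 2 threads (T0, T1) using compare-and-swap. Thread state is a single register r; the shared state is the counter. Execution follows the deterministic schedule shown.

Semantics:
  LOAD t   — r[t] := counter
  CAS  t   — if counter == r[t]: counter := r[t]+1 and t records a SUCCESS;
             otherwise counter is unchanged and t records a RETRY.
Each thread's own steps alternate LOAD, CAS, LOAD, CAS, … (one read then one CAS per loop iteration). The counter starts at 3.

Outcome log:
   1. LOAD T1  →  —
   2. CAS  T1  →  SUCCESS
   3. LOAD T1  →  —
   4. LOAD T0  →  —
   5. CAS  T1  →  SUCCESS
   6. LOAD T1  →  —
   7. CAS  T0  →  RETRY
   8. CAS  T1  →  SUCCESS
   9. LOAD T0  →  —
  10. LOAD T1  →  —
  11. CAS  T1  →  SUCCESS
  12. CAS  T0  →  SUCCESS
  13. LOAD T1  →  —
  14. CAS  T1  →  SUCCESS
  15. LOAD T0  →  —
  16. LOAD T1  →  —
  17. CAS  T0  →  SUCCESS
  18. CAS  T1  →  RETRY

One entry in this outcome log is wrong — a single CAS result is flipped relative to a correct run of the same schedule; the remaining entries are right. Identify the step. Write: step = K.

step = 12

Reference trace:
[1] T1.load  rd  (counter 3, T1.r 3)
[2] T1.cas  hit  (counter 4, T1.r 3)
[3] T1.load  rd  (counter 4, T1.r 4)
[4] T0.load  rd  (counter 4, T0.r 4)
[5] T1.cas  hit  (counter 5, T1.r 4)
[6] T1.load  rd  (counter 5, T1.r 5)
[7] T0.cas  miss  (counter 5, T0.r 4)
[8] T1.cas  hit  (counter 6, T1.r 5)
[9] T0.load  rd  (counter 6, T0.r 6)
[10] T1.load  rd  (counter 6, T1.r 6)
[11] T1.cas  hit  (counter 7, T1.r 6)
[12] T0.cas  miss  (counter 7, T0.r 6)
[13] T1.load  rd  (counter 7, T1.r 7)
[14] T1.cas  hit  (counter 8, T1.r 7)
[15] T0.load  rd  (counter 8, T0.r 8)
[16] T1.load  rd  (counter 8, T1.r 8)
[17] T0.cas  hit  (counter 9, T0.r 8)
[18] T1.cas  miss  (counter 9, T1.r 8)
Log disagrees first at step 12.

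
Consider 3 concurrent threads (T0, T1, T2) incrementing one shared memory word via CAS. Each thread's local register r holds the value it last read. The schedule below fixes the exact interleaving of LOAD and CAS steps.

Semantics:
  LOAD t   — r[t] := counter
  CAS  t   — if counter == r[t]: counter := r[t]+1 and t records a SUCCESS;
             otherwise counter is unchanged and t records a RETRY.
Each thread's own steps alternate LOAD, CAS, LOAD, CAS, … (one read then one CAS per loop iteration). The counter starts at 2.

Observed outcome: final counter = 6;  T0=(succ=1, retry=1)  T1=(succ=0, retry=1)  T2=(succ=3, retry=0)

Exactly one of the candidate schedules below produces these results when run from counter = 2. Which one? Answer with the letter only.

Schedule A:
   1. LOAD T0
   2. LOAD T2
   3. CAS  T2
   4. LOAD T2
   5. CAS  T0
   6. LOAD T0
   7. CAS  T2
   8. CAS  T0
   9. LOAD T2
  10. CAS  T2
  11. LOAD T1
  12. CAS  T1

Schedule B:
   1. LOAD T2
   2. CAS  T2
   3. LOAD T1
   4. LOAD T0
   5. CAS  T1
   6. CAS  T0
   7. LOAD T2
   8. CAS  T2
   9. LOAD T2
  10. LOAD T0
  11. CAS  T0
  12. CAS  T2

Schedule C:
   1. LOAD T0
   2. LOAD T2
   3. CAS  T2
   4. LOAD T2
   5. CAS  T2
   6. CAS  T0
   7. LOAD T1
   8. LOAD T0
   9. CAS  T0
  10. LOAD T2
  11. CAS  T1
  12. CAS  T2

Tracing schedule C:
step 1: T0 LOAD ⇒ load; ctr=2 reg=2
step 2: T2 LOAD ⇒ load; ctr=2 reg=2
step 3: T2 CAS ⇒ ok; ctr=3 reg=2
step 4: T2 LOAD ⇒ load; ctr=3 reg=3
step 5: T2 CAS ⇒ ok; ctr=4 reg=3
step 6: T0 CAS ⇒ retry; ctr=4 reg=2
step 7: T1 LOAD ⇒ load; ctr=4 reg=4
step 8: T0 LOAD ⇒ load; ctr=4 reg=4
step 9: T0 CAS ⇒ ok; ctr=5 reg=4
step 10: T2 LOAD ⇒ load; ctr=5 reg=5
step 11: T1 CAS ⇒ retry; ctr=5 reg=4
step 12: T2 CAS ⇒ ok; ctr=6 reg=5

C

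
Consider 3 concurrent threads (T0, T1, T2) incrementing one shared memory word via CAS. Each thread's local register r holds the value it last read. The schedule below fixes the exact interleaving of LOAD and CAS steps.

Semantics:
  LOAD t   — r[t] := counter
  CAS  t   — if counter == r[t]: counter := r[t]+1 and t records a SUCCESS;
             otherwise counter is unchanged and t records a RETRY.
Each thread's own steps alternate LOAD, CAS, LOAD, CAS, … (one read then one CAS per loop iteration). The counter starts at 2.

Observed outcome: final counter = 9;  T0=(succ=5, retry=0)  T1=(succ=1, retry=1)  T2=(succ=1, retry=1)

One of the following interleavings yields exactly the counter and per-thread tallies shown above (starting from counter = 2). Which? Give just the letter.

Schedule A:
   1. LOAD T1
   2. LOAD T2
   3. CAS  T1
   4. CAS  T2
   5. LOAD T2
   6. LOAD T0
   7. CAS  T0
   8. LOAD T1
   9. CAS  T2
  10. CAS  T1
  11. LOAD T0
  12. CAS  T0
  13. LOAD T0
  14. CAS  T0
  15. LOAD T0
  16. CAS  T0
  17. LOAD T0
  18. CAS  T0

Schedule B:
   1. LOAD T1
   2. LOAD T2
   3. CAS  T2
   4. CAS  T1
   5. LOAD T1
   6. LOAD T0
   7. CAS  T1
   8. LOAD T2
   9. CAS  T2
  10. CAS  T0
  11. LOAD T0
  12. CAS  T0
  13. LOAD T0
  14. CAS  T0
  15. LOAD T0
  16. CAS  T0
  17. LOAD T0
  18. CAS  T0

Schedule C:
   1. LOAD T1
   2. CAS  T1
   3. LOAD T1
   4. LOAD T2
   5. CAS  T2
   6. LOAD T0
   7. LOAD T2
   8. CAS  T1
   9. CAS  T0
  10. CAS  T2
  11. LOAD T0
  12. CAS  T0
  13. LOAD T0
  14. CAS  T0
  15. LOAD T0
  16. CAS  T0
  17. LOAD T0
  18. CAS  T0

Simulating candidate C:
[1] T1.load  rd  (counter 2, T1.r 2)
[2] T1.cas  hit  (counter 3, T1.r 2)
[3] T1.load  rd  (counter 3, T1.r 3)
[4] T2.load  rd  (counter 3, T2.r 3)
[5] T2.cas  hit  (counter 4, T2.r 3)
[6] T0.load  rd  (counter 4, T0.r 4)
[7] T2.load  rd  (counter 4, T2.r 4)
[8] T1.cas  miss  (counter 4, T1.r 3)
[9] T0.cas  hit  (counter 5, T0.r 4)
[10] T2.cas  miss  (counter 5, T2.r 4)
[11] T0.load  rd  (counter 5, T0.r 5)
[12] T0.cas  hit  (counter 6, T0.r 5)
[13] T0.load  rd  (counter 6, T0.r 6)
[14] T0.cas  hit  (counter 7, T0.r 6)
[15] T0.load  rd  (counter 7, T0.r 7)
[16] T0.cas  hit  (counter 8, T0.r 7)
[17] T0.load  rd  (counter 8, T0.r 8)
[18] T0.cas  hit  (counter 9, T0.r 8)

C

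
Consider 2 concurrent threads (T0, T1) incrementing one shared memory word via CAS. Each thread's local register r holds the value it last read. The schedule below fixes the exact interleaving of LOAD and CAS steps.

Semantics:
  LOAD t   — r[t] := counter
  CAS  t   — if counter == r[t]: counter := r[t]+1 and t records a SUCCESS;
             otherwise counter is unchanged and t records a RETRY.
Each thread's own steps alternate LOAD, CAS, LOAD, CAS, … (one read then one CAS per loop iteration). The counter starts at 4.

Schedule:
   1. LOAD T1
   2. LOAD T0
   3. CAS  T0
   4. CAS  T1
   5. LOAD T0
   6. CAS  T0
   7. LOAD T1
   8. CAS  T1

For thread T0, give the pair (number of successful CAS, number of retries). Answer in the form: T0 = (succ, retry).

step 1: T1 LOAD ⇒ load; ctr=4 reg=4
step 2: T0 LOAD ⇒ load; ctr=4 reg=4
step 3: T0 CAS ⇒ ok; ctr=5 reg=4
step 4: T1 CAS ⇒ retry; ctr=5 reg=4
step 5: T0 LOAD ⇒ load; ctr=5 reg=5
step 6: T0 CAS ⇒ ok; ctr=6 reg=5
step 7: T1 LOAD ⇒ load; ctr=6 reg=6
step 8: T1 CAS ⇒ ok; ctr=7 reg=6

T0 = (2, 0)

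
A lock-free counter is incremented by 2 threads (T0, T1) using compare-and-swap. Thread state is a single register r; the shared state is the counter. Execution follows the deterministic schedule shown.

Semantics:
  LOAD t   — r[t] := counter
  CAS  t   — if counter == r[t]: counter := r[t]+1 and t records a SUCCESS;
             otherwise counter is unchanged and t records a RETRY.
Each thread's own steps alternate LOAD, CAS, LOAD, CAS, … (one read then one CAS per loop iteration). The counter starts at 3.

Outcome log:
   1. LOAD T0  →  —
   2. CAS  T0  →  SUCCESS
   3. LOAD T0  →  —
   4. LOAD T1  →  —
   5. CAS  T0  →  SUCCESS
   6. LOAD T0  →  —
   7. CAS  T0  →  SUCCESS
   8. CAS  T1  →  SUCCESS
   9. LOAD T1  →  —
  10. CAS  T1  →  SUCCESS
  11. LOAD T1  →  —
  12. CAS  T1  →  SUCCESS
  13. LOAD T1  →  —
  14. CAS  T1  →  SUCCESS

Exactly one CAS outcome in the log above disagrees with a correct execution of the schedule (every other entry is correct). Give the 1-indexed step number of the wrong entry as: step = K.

step = 8

Reference trace:
   1) LOAD T0:  M=3  r_T0=3
   2) CAS  T0:  M=4  r_T0=3 ✓
   3) LOAD T0:  M=4  r_T0=4
   4) LOAD T1:  M=4  r_T1=4
   5) CAS  T0:  M=5  r_T0=4 ✓
   6) LOAD T0:  M=5  r_T0=5
   7) CAS  T0:  M=6  r_T0=5 ✓
   8) CAS  T1:  M=6  r_T1=4 ✗
   9) LOAD T1:  M=6  r_T1=6
  10) CAS  T1:  M=7  r_T1=6 ✓
  11) LOAD T1:  M=7  r_T1=7
  12) CAS  T1:  M=8  r_T1=7 ✓
  13) LOAD T1:  M=8  r_T1=8
  14) CAS  T1:  M=9  r_T1=8 ✓
Flip is step 8.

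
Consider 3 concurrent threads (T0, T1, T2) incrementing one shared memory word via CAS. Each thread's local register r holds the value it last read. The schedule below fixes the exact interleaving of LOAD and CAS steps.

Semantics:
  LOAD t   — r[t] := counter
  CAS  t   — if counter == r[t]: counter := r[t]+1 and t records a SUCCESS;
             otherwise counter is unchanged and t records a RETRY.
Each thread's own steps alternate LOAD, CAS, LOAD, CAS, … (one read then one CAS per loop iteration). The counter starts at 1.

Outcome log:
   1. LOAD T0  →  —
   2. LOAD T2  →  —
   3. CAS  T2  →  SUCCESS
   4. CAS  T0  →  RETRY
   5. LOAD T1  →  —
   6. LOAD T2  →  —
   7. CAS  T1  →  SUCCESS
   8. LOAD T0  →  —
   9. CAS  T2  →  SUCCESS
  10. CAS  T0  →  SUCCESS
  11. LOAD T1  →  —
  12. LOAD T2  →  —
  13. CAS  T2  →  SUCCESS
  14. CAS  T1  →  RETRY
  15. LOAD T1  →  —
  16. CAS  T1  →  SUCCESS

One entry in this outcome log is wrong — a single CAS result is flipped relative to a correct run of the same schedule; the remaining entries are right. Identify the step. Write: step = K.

step = 9

Re-executing:
   1) LOAD T0:  M=1  r_T0=1
   2) LOAD T2:  M=1  r_T2=1
   3) CAS  T2:  M=2  r_T2=1 ✓
   4) CAS  T0:  M=2  r_T0=1 ✗
   5) LOAD T1:  M=2  r_T1=2
   6) LOAD T2:  M=2  r_T2=2
   7) CAS  T1:  M=3  r_T1=2 ✓
   8) LOAD T0:  M=3  r_T0=3
   9) CAS  T2:  M=3  r_T2=2 ✗
  10) CAS  T0:  M=4  r_T0=3 ✓
  11) LOAD T1:  M=4  r_T1=4
  12) LOAD T2:  M=4  r_T2=4
  13) CAS  T2:  M=5  r_T2=4 ✓
  14) CAS  T1:  M=5  r_T1=4 ✗
  15) LOAD T1:  M=5  r_T1=5
  16) CAS  T1:  M=6  r_T1=5 ✓
Log disagrees first at step 9.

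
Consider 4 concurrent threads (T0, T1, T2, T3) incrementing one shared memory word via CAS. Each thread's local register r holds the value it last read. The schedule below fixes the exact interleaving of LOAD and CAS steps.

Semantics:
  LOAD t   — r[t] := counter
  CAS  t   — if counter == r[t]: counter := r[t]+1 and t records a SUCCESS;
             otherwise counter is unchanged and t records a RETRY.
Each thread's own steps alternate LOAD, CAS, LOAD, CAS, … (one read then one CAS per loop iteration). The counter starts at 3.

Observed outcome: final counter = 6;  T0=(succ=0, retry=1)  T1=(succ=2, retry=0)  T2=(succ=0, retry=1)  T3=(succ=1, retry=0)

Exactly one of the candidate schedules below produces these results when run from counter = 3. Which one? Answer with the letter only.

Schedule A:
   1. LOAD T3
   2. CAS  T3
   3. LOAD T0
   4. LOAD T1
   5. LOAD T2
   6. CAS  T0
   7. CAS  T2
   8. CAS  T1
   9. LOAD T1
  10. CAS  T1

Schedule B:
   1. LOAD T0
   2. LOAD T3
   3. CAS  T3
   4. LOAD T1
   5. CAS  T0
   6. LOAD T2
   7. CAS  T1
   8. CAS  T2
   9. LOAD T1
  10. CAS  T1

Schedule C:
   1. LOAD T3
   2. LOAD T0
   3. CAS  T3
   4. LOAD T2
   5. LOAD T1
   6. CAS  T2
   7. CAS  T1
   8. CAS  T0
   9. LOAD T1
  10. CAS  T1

Simulating candidate B:
   1) LOAD T0:  M=3  r_T0=3
   2) LOAD T3:  M=3  r_T3=3
   3) CAS  T3:  M=4  r_T3=3 ✓
   4) LOAD T1:  M=4  r_T1=4
   5) CAS  T0:  M=4  r_T0=3 ✗
   6) LOAD T2:  M=4  r_T2=4
   7) CAS  T1:  M=5  r_T1=4 ✓
   8) CAS  T2:  M=5  r_T2=4 ✗
   9) LOAD T1:  M=5  r_T1=5
  10) CAS  T1:  M=6  r_T1=5 ✓

B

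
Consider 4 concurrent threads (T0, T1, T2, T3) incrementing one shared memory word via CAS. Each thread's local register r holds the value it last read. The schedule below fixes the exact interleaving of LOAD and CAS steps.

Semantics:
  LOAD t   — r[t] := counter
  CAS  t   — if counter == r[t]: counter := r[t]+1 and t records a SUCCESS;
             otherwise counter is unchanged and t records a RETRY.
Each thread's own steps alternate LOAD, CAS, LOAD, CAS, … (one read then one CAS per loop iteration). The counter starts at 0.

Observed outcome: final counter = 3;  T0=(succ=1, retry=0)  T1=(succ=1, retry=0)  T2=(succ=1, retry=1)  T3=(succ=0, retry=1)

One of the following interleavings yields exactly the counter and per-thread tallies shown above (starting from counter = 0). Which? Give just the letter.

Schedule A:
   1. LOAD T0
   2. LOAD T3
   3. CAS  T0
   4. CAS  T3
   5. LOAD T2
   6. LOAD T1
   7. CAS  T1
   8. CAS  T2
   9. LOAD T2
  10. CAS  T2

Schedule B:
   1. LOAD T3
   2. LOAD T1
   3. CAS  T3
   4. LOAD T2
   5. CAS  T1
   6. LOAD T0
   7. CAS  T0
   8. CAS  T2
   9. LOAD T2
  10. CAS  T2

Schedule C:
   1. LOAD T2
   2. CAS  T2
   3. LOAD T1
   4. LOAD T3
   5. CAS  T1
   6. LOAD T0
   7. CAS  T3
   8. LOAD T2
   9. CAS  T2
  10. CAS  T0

Simulating candidate A:
[1] T0.load  rd  (counter 0, T0.r 0)
[2] T3.load  rd  (counter 0, T3.r 0)
[3] T0.cas  hit  (counter 1, T0.r 0)
[4] T3.cas  miss  (counter 1, T3.r 0)
[5] T2.load  rd  (counter 1, T2.r 1)
[6] T1.load  rd  (counter 1, T1.r 1)
[7] T1.cas  hit  (counter 2, T1.r 1)
[8] T2.cas  miss  (counter 2, T2.r 1)
[9] T2.load  rd  (counter 2, T2.r 2)
[10] T2.cas  hit  (counter 3, T2.r 2)

A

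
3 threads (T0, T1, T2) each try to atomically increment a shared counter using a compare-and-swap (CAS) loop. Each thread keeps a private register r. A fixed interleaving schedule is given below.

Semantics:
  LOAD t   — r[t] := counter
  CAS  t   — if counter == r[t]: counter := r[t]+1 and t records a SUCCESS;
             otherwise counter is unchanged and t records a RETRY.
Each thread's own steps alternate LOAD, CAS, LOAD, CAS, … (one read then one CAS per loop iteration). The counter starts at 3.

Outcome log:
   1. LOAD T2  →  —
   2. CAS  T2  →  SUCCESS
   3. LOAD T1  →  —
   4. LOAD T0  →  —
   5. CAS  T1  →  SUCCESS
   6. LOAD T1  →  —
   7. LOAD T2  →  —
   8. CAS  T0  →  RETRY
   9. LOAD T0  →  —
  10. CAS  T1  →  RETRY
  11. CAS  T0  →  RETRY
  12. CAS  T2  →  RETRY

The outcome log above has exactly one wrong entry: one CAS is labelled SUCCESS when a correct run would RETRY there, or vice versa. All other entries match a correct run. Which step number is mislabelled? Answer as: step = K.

Re-executing:
#1 T2 reads 3
#2 T2 CAS(3→4) writes; counter now 4
#3 T1 reads 4
#4 T0 reads 4
#5 T1 CAS(4→5) writes; counter now 5
#6 T1 reads 5
#7 T2 reads 5
#8 T0 CAS(4→5) fails; counter now 5
#9 T0 reads 5
#10 T1 CAS(5→6) writes; counter now 6
#11 T0 CAS(5→6) fails; counter now 6
#12 T2 CAS(5→6) fails; counter now 6
Log disagrees first at step 10.

step = 10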